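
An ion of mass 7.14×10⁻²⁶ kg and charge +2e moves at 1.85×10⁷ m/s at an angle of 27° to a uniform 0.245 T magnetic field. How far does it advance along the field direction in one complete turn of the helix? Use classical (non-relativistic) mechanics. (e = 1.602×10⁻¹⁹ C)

v∥ = v cosθ = 1.85×10⁷·cos27° ≈ 1.648×10⁷ m/s.
T = 2πm/(|q|B) = 2π(7.14×10⁻²⁶)/((3.204×10⁻¹⁹)(0.245)) ≈ 5.715×10⁻⁶ s.
pitch = v∥ T = (1.648×10⁷)(5.715×10⁻⁶) ≈ 94.2 m.

p ≈ 94.2 m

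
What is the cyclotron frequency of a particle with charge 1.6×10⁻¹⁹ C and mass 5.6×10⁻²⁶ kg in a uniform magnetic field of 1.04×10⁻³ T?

f ≈ 473 Hz

f = |q|B/(2πm).
f = (1.6×10⁻¹⁹)(1.04×10⁻³)/(2π·5.6×10⁻²⁶) ≈ 473 Hz.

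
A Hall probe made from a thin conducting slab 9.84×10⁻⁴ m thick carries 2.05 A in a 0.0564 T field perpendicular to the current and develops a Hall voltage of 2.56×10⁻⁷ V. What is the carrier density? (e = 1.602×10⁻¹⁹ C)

From V_H = IB/(n e t), n = IB/(V_H e t).
n = (2.05)(0.0564)/((2.56×10⁻⁷)(1.602×10⁻¹⁹)(9.84×10⁻⁴)) ≈ 2.87×10²⁷ m⁻³.

n ≈ 2.87×10²⁷ m⁻³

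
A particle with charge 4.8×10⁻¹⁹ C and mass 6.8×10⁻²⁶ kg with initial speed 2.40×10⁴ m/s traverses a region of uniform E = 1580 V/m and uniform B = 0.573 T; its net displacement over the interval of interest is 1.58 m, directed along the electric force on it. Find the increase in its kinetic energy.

ΔKE ≈ 1.20×10⁻¹⁵ J

The magnetic force is always ⟂ v and does no work; only the electric force changes KE.
ΔKE = F_E · d = |q|E d = (4.8×10⁻¹⁹)(1580)(1.58) ≈ 1.20×10⁻¹⁵ J.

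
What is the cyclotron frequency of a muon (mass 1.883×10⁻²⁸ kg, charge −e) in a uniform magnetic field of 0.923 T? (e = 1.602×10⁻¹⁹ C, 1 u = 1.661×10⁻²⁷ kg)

f = |q|B/(2πm).
f = (1.602×10⁻¹⁹)(0.923)/(2π·1.883×10⁻²⁸) ≈ 1.25×10⁸ Hz.

f ≈ 1.25×10⁸ Hz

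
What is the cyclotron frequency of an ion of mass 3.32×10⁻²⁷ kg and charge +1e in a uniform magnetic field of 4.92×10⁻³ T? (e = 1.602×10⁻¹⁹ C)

f = |q|B/(2πm).
f = (1.602×10⁻¹⁹)(4.92×10⁻³)/(2π·3.32×10⁻²⁷) ≈ 3.78×10⁴ Hz.

f ≈ 3.78×10⁴ Hz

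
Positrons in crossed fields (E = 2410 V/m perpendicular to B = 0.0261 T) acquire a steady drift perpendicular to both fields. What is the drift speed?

v_d ≈ 9.23×10⁴ m/s

In crossed fields the guiding centre drifts at v_d = |E×B|/B² = E/B, independent of charge and mass.
v_d = 2410/0.0261 = 9.23×10⁴ m/s.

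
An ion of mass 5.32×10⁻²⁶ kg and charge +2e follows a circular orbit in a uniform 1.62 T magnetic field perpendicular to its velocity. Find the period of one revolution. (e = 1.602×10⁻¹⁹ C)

T ≈ 6.44×10⁻⁷ s

The cyclotron period depends only on m, q, B: T = 2πm/(|q|B).
T = 2π(5.32×10⁻²⁶)/((3.204×10⁻¹⁹)(1.62)) ≈ 6.44×10⁻⁷ s.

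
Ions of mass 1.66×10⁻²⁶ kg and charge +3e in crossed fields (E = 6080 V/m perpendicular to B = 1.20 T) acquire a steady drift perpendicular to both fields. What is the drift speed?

In crossed fields the guiding centre drifts at v_d = |E×B|/B² = E/B, independent of charge and mass.
v_d = 6080/1.20 = 5070 m/s.

v_d ≈ 5070 m/s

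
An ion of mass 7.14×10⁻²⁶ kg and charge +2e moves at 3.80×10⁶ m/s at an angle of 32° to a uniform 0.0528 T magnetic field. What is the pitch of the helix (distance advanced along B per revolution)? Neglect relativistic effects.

v∥ = v cosθ = 3.80×10⁶·cos32° ≈ 3.223×10⁶ m/s.
T = 2πm/(|q|B) = 2π(7.14×10⁻²⁶)/((3.204×10⁻¹⁹)(0.0528)) ≈ 2.652×10⁻⁵ s.
pitch = v∥ T = (3.223×10⁶)(2.652×10⁻⁵) ≈ 85.5 m.

p ≈ 85.5 m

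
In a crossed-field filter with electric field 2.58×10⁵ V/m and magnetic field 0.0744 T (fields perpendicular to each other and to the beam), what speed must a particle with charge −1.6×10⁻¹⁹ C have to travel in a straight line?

For undeflected motion the electric and magnetic forces balance: qE = qvB.
v = E/B = 2.58×10⁵/0.0744 = 3.47×10⁶ m/s.

v = 3.47×10⁶ m/s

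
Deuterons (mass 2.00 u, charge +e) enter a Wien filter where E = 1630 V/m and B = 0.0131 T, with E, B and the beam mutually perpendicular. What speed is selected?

Zero net Lorentz force requires |qE| = |q v×B|, i.e. E = vB.
v = E/B = 1630/0.0131 = 1.24×10⁵ m/s.

v = 1.24×10⁵ m/s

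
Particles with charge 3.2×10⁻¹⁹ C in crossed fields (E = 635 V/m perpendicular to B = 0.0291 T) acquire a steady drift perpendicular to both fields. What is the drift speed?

In crossed fields the guiding centre drifts at v_d = |E×B|/B² = E/B, independent of charge and mass.
v_d = 635/0.0291 = 2.18×10⁴ m/s.

v_d ≈ 2.18×10⁴ m/s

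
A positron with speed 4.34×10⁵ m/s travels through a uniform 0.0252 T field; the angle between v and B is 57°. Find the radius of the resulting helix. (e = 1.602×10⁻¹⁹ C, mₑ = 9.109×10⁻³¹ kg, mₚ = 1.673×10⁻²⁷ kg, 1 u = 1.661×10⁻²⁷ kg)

v⊥ = v sinθ = 4.34×10⁵·sin57° ≈ 3.640×10⁵ m/s.
r = m v⊥/(|q|B) = (9.109×10⁻³¹)(3.640×10⁵)/((1.602×10⁻¹⁹)(0.0252)) ≈ 8.21×10⁻⁵ m.

r ≈ 8.21×10⁻⁵ m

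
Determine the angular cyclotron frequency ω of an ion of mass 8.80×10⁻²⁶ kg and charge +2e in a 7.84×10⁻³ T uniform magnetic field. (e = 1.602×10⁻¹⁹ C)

ω ≈ 2.85×10⁴ rad/s

ω = |q|B/m.
ω = (3.204×10⁻¹⁹)(7.84×10⁻³)/8.80×10⁻²⁶ ≈ 2.85×10⁴ rad/s.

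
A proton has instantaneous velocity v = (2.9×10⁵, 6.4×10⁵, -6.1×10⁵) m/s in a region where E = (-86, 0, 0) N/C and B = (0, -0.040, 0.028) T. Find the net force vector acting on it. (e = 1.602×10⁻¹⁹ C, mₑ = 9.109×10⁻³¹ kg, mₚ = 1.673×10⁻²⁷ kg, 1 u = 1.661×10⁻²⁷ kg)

v×B = (-6480, -8120, -1.16×10⁴) N/C.
E + v×B = (-6570, -8120, -1.16×10⁴) N/C.
F = q(E + v×B) = (1.602×10⁻¹⁹ C)·(-6570, -8120, -1.16×10⁴) = (-1.05×10⁻¹⁵, -1.30×10⁻¹⁵, -1.86×10⁻¹⁵) N.

F ≈ (-1.05×10⁻¹⁵, -1.30×10⁻¹⁵, -1.86×10⁻¹⁵) N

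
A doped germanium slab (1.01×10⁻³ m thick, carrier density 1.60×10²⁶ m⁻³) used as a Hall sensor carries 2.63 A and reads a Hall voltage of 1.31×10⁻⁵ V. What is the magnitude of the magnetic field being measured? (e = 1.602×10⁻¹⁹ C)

From V_H = IB/(n e t), B = V_H n e t / I.
B = (1.31×10⁻⁵)(1.60×10²⁶)(1.602×10⁻¹⁹)(1.01×10⁻³)/2.63 ≈ 0.129 T.

B ≈ 0.129 T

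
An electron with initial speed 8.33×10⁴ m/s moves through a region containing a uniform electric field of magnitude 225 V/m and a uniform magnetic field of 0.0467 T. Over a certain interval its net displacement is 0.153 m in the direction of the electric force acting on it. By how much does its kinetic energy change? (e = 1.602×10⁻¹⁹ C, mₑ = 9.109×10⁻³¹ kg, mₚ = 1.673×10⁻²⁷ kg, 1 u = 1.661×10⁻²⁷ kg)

The magnetic force is always ⟂ v and does no work; only the electric force changes KE.
ΔKE = F_E · d = |q|E d = (1.602×10⁻¹⁹)(225)(0.153) ≈ 5.51×10⁻¹⁸ J.

ΔKE ≈ 5.51×10⁻¹⁸ J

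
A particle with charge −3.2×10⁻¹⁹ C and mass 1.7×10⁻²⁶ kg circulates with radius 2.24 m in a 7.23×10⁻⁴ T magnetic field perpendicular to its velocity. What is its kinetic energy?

KE ≈ 49.3 eV

v = |q|Br/m, then KE = ½mv² = (qBr)²/(2m).
v = (3.2×10⁻¹⁹)(7.23×10⁻⁴)(2.24)/1.7×10⁻²⁶ ≈ 3.049×10⁴ m/s.
KE = ½(1.7×10⁻²⁶)(3.049×10⁴)² ≈ 7.90×10⁻¹⁸ J = 49.3 eV.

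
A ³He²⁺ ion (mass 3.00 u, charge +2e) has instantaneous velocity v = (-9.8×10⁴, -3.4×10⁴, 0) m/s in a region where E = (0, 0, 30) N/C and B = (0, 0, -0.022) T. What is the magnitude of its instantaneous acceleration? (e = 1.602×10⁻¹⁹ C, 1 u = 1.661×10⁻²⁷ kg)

|a| ≈ 1.47×10¹¹ m/s²

v×B = (748, -2160, 0) N/C.
E + v×B = (748, -2160, 30.0) N/C.
F = q(E + v×B) = (3.204×10⁻¹⁹ C)·(748, -2160, 30.0) = (2.40×10⁻¹⁶, -6.91×10⁻¹⁶, 9.61×10⁻¹⁸) N.
|a| = |F|/m = 7.312×10⁻¹⁶/4.983×10⁻²⁷ ≈ 1.47×10¹¹ m/s².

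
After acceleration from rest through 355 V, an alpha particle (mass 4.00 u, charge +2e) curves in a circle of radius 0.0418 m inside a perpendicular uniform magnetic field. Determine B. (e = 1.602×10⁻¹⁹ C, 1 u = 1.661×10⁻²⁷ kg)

v = √(2|q|V/m) = √(2·3.204×10⁻¹⁹·355/6.644×10⁻²⁷) ≈ 1.850×10⁵ m/s.
B = mv/(|q|r) = (6.644×10⁻²⁷)(1.850×10⁵)/((3.204×10⁻¹⁹)(0.0418)) ≈ 0.0918 T.

B ≈ 0.0918 T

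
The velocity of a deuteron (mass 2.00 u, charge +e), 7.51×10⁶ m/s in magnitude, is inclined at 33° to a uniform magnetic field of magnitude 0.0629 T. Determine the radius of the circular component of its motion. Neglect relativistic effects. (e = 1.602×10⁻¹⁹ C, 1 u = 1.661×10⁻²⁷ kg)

v⊥ = v sinθ = 7.51×10⁶·sin33° ≈ 4.090×10⁶ m/s.
r = m v⊥/(|q|B) = (3.322×10⁻²⁷)(4.090×10⁶)/((1.602×10⁻¹⁹)(0.0629)) ≈ 1.35 m.

r ≈ 1.35 m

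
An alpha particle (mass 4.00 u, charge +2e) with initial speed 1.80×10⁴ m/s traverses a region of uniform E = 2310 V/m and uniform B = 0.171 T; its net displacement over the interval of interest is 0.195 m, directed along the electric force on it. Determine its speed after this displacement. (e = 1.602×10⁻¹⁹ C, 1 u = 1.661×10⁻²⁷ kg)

B does no work; ΔKE = |q|E d.
½mv_f² = ½mv₀² + |q|Ed = ½(6.644×10⁻²⁷)(1.80×10⁴)² + (3.204×10⁻¹⁹)(2310)(0.195) ≈ 1.076×10⁻¹⁸ J + 1.443×10⁻¹⁶ J ≈ 1.454×10⁻¹⁶ J.
v_f = √(2·1.454×10⁻¹⁶/6.644×10⁻²⁷) ≈ 2.09×10⁵ m/s.

v_f ≈ 2.09×10⁵ m/s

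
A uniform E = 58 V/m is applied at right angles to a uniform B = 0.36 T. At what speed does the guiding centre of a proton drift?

v_d ≈ 160 m/s

The steady drift has the magnetic force balancing the electric force, so v_d = E/B.
v_d = 58/0.36 = 160 m/s.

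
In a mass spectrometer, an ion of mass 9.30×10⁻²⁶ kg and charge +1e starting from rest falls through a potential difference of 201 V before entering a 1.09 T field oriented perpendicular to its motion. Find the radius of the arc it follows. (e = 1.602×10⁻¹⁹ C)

Acceleration: |q|V = ½mv² ⇒ v = √(2|q|V/m) = √(2·1.602×10⁻¹⁹·201/9.30×10⁻²⁶) ≈ 2.631×10⁴ m/s.
In the field: r = mv/(|q|B) = (9.30×10⁻²⁶)(2.631×10⁴)/((1.602×10⁻¹⁹)(1.09)) ≈ 0.0140 m.

r ≈ 0.0140 m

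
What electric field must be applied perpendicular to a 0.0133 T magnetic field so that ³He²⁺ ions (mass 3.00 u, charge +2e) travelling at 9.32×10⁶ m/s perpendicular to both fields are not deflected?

For straight-line motion qE = qvB, so E = vB.
E = 9.32×10⁶ × 0.0133 = 1.24×10⁵ V/m.

E = 1.24×10⁵ V/m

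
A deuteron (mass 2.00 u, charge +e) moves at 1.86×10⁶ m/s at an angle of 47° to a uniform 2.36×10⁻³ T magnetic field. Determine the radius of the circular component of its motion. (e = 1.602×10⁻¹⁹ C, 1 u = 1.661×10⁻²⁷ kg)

r ≈ 12.0 m

v⊥ = v sinθ = 1.86×10⁶·sin47° ≈ 1.360×10⁶ m/s.
r = m v⊥/(|q|B) = (3.322×10⁻²⁷)(1.360×10⁶)/((1.602×10⁻¹⁹)(2.36×10⁻³)) ≈ 12.0 m.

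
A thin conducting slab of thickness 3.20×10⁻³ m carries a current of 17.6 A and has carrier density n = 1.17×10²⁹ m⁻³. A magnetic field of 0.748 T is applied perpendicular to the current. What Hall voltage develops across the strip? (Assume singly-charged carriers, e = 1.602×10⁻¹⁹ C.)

V_H = IB/(n e t).
V_H = (17.6)(0.748)/((1.17×10²⁹)(1.602×10⁻¹⁹)(3.20×10⁻³)) ≈ 2.19×10⁻⁷ V.

V_H ≈ 2.19×10⁻⁷ V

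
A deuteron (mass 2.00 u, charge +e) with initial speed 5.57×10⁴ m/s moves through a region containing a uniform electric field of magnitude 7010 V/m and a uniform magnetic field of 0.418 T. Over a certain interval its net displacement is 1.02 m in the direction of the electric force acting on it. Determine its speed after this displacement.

v_f ≈ 8.32×10⁵ m/s

B does no work; ΔKE = |q|E d.
½mv_f² = ½mv₀² + |q|Ed = ½(3.322×10⁻²⁷)(5.57×10⁴)² + (1.602×10⁻¹⁹)(7010)(1.02) ≈ 5.153×10⁻¹⁸ J + 1.145×10⁻¹⁵ J ≈ 1.151×10⁻¹⁵ J.
v_f = √(2·1.151×10⁻¹⁵/3.322×10⁻²⁷) ≈ 8.32×10⁵ m/s.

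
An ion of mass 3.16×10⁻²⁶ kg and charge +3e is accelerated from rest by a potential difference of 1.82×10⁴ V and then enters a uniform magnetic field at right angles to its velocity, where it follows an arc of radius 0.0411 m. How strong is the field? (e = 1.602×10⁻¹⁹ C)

B ≈ 1.19 T

v = √(2|q|V/m) = √(2·4.806×10⁻¹⁹·1.82×10⁴/3.16×10⁻²⁶) ≈ 7.440×10⁵ m/s.
B = mv/(|q|r) = (3.16×10⁻²⁶)(7.440×10⁵)/((4.806×10⁻¹⁹)(0.0411)) ≈ 1.19 T.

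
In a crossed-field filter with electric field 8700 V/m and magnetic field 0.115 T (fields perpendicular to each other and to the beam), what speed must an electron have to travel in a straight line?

For undeflected motion the electric and magnetic forces balance: qE = qvB.
v = E/B = 8700/0.115 = 7.57×10⁴ m/s.
The result is independent of the particle's charge and mass.

v = 7.57×10⁴ m/s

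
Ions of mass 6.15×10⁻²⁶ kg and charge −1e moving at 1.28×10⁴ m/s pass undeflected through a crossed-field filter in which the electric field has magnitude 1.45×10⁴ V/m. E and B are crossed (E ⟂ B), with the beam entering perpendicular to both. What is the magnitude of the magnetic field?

B = 1.13 T

Balance of forces in the selector: qE = qvB ⇒ B = E/v.
B = 1.45×10⁴/1.28×10⁴ = 1.13 T.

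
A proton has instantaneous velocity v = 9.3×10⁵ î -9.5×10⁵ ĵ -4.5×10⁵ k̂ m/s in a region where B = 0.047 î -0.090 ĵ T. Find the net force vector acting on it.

v×B = (-4.05×10⁴, -2.12×10⁴, -3.90×10⁴) N/C.
F = q v×B = (1.602×10⁻¹⁹ C)·(-4.05×10⁴, -2.12×10⁴, -3.90×10⁴) = (-6.49×10⁻¹⁵, -3.39×10⁻¹⁵, -6.26×10⁻¹⁵) N.

F ≈ (-6.49×10⁻¹⁵, -3.39×10⁻¹⁵, -6.26×10⁻¹⁵) N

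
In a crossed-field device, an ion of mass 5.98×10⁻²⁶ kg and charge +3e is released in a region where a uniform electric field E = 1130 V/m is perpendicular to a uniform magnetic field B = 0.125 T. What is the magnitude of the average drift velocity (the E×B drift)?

The steady drift has the magnetic force balancing the electric force, so v_d = E/B.
v_d = 1130/0.125 = 9040 m/s.

v_d ≈ 9040 m/s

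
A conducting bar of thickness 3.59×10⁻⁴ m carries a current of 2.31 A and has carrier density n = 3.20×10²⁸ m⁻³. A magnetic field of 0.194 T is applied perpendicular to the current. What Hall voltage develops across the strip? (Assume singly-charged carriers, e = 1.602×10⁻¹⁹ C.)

V_H ≈ 2.44×10⁻⁷ V

V_H = IB/(n e t).
V_H = (2.31)(0.194)/((3.20×10²⁸)(1.602×10⁻¹⁹)(3.59×10⁻⁴)) ≈ 2.44×10⁻⁷ V.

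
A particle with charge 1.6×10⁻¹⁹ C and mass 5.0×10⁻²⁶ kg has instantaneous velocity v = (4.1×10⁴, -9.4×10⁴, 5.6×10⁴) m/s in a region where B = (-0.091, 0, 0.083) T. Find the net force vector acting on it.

v×B = (-7800, -8500, -8550) N/C.
F = q v×B = (1.6×10⁻¹⁹ C)·(-7800, -8500, -8550) = (-1.25×10⁻¹⁵, -1.36×10⁻¹⁵, -1.37×10⁻¹⁵) N.

F ≈ (-1.25×10⁻¹⁵, -1.36×10⁻¹⁵, -1.37×10⁻¹⁵) N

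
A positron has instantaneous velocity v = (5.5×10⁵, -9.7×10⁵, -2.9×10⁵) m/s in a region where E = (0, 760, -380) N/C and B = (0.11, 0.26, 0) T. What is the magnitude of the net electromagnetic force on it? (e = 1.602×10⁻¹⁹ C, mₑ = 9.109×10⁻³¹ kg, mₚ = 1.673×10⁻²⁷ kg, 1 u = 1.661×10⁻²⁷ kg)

|F| ≈ 4.20×10⁻¹⁴ N

v×B = (7.54×10⁴, -3.19×10⁴, 2.50×10⁵) N/C.
E + v×B = (7.54×10⁴, -3.11×10⁴, 2.49×10⁵) N/C.
F = q(E + v×B) = (1.602×10⁻¹⁹ C)·(7.54×10⁴, -3.11×10⁴, 2.49×10⁵) = (1.21×10⁻¹⁴, -4.99×10⁻¹⁵, 3.99×10⁻¹⁴) N.
|F| = 4.20×10⁻¹⁴ N.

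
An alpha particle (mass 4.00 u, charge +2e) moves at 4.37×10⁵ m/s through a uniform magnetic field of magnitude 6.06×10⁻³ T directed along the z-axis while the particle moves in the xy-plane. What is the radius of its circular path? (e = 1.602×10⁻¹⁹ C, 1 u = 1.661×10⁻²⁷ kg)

r ≈ 1.50 m

The magnetic force provides the centripetal force: |q|vB = mv²/r.
r = mv/(|q|B) = (6.644×10⁻²⁷)(4.37×10⁵)/((3.204×10⁻¹⁹)(6.06×10⁻³)) ≈ 1.50 m.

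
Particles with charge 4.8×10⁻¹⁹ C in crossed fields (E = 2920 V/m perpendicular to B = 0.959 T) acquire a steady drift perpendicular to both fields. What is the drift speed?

v_d ≈ 3040 m/s

The steady drift has the magnetic force balancing the electric force, so v_d = E/B.
v_d = 2920/0.959 = 3040 m/s.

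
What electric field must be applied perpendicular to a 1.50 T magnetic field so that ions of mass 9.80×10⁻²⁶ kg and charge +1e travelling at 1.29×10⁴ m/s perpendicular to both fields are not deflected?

For straight-line motion qE = qvB, so E = vB.
E = 1.29×10⁴ × 1.50 = 1.94×10⁴ V/m.

E = 1.94×10⁴ V/m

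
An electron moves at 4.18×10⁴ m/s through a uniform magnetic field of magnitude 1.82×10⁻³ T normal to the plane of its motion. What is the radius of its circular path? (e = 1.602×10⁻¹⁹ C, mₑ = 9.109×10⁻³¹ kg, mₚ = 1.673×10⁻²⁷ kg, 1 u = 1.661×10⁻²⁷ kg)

The magnetic force provides the centripetal force: |q|vB = mv²/r.
r = mv/(|q|B) = (9.109×10⁻³¹)(4.18×10⁴)/((1.602×10⁻¹⁹)(1.82×10⁻³)) ≈ 1.31×10⁻⁴ m.

r ≈ 1.31×10⁻⁴ m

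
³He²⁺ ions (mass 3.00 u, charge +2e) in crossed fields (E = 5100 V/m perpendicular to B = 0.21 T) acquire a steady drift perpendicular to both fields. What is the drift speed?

In crossed fields the guiding centre drifts at v_d = |E×B|/B² = E/B, independent of charge and mass.
v_d = 5100/0.21 = 2.4×10⁴ m/s.

v_d ≈ 2.4×10⁴ m/s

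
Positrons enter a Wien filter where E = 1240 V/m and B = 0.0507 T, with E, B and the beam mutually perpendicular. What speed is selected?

v = 2.45×10⁴ m/s

Zero net Lorentz force requires |qE| = |q v×B|, i.e. E = vB.
v = E/B = 1240/0.0507 = 2.45×10⁴ m/s.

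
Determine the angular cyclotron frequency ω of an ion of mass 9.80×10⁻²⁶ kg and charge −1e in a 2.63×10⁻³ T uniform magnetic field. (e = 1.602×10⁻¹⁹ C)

ω = |q|B/m.
ω = (1.602×10⁻¹⁹)(2.63×10⁻³)/9.80×10⁻²⁶ ≈ 4300 rad/s.

ω ≈ 4300 rad/s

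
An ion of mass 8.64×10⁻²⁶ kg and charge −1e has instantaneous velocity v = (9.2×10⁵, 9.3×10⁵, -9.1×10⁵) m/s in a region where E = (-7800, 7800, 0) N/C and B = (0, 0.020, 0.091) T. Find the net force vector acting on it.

v×B = (1.03×10⁵, -8.37×10⁴, 1.84×10⁴) N/C.
E + v×B = (9.50×10⁴, -7.59×10⁴, 1.84×10⁴) N/C.
F = q(E + v×B) = (−1.602×10⁻¹⁹ C)·(9.50×10⁴, -7.59×10⁴, 1.84×10⁴) = (-1.52×10⁻¹⁴, 1.22×10⁻¹⁴, -2.95×10⁻¹⁵) N.

F ≈ (-1.52×10⁻¹⁴, 1.22×10⁻¹⁴, -2.95×10⁻¹⁵) N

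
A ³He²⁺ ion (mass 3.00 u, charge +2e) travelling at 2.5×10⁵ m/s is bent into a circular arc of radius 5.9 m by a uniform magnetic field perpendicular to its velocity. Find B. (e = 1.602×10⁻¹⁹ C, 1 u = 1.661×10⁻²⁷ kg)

B ≈ 6.6×10⁻⁴ T

From |q|vB = mv²/r, B = mv/(|q|r).
B = (4.983×10⁻²⁷)(2.5×10⁵)/((3.204×10⁻¹⁹)(5.9)) ≈ 6.6×10⁻⁴ T.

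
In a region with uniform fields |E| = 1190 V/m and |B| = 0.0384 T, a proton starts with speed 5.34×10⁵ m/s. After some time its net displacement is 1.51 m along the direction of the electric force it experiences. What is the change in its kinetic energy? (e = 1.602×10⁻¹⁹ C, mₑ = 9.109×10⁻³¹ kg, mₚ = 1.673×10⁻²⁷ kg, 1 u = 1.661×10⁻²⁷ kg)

ΔKE ≈ 2.88×10⁻¹⁶ J

The magnetic force is always ⟂ v and does no work; only the electric force changes KE.
ΔKE = F_E · d = |q|E d = (1.602×10⁻¹⁹)(1190)(1.51) ≈ 2.88×10⁻¹⁶ J.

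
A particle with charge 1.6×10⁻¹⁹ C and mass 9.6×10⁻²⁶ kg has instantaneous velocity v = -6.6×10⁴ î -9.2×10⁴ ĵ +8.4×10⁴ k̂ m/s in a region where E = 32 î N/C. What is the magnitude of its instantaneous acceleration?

Only an electric field acts, so F = qE = (1.6×10⁻¹⁹ C)·(32.0, 0, 0) = (5.12×10⁻¹⁸, 0, 0) N.
|a| = |F|/m = 5.120×10⁻¹⁸/9.6×10⁻²⁶ ≈ 5.33×10⁷ m/s².

|a| ≈ 5.33×10⁷ m/s²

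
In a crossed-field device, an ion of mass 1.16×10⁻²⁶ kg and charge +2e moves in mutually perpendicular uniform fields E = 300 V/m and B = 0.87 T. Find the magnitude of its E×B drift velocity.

In crossed fields the guiding centre drifts at v_d = |E×B|/B² = E/B, independent of charge and mass.
v_d = 300/0.87 = 340 m/s.

v_d ≈ 340 m/s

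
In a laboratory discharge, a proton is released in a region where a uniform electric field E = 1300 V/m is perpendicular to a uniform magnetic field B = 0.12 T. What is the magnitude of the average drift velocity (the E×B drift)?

The E×B drift speed is v_d = E/B.
v_d = 1300/0.12 = 1.1×10⁴ m/s.

v_d ≈ 1.1×10⁴ m/s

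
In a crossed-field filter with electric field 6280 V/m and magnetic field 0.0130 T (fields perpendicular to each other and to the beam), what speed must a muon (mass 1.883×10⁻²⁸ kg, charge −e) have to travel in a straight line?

v = 4.83×10⁵ m/s

Straight-line motion ⇒ electric and magnetic forces cancel, so E = vB.
v = E/B = 6280/0.0130 = 4.83×10⁵ m/s.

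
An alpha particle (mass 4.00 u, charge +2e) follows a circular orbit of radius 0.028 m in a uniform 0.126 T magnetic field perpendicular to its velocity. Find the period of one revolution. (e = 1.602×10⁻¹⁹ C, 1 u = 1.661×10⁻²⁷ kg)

T ≈ 1.03×10⁻⁶ s

The cyclotron period depends only on m, q, B: T = 2πm/(|q|B).
T = 2π(6.644×10⁻²⁷)/((3.204×10⁻¹⁹)(0.126)) ≈ 1.03×10⁻⁶ s.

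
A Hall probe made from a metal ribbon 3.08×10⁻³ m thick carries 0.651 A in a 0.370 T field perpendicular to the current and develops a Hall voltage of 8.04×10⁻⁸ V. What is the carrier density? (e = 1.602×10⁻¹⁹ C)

n ≈ 6.07×10²⁷ m⁻³

From V_H = IB/(n e t), n = IB/(V_H e t).
n = (0.651)(0.370)/((8.04×10⁻⁸)(1.602×10⁻¹⁹)(3.08×10⁻³)) ≈ 6.07×10²⁷ m⁻³.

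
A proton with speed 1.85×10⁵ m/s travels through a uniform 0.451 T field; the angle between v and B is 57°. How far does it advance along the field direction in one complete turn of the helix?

p ≈ 0.0147 m

v∥ = v cosθ = 1.85×10⁵·cos57° ≈ 1.008×10⁵ m/s.
T = 2πm/(|q|B) = 2π(1.673×10⁻²⁷)/((1.602×10⁻¹⁹)(0.451)) ≈ 1.455×10⁻⁷ s.
pitch = v∥ T = (1.008×10⁵)(1.455×10⁻⁷) ≈ 0.0147 m.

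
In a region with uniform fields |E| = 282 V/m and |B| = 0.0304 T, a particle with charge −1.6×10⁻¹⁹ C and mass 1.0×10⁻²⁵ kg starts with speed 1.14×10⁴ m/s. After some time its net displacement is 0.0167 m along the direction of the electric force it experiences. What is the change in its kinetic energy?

ΔKE ≈ 7.54×10⁻¹⁹ J

The magnetic force is always ⟂ v and does no work; only the electric force changes KE.
ΔKE = F_E · d = |q|E d = (1.6×10⁻¹⁹)(282)(0.0167) ≈ 7.54×10⁻¹⁹ J.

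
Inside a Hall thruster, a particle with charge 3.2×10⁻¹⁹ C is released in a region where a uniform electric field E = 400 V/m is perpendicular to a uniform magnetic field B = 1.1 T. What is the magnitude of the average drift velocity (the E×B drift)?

v_d ≈ 360 m/s

The E×B drift speed is v_d = E/B.
v_d = 400/1.1 = 360 m/s.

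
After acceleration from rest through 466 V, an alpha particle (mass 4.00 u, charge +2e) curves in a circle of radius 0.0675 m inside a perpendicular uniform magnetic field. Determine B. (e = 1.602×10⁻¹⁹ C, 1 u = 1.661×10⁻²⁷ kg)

v = √(2|q|V/m) = √(2·3.204×10⁻¹⁹·466/6.644×10⁻²⁷) ≈ 2.120×10⁵ m/s.
B = mv/(|q|r) = (6.644×10⁻²⁷)(2.120×10⁵)/((3.204×10⁻¹⁹)(0.0675)) ≈ 0.0651 T.

B ≈ 0.0651 T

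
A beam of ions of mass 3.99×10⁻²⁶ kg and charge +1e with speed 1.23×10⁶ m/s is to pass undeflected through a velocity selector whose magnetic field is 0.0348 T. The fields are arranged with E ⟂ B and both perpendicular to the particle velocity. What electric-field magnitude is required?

E = 4.28×10⁴ V/m

For straight-line motion qE = qvB, so E = vB.
E = 1.23×10⁶ × 0.0348 = 4.28×10⁴ V/m.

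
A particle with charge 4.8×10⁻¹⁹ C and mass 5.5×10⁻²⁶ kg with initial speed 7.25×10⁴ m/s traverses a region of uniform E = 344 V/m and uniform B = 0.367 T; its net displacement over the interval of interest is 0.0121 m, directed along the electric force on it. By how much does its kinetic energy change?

ΔKE ≈ 2.00×10⁻¹⁸ J

The magnetic force is always ⟂ v and does no work; only the electric force changes KE.
ΔKE = F_E · d = |q|E d = (4.8×10⁻¹⁹)(344)(0.0121) ≈ 2.00×10⁻¹⁸ J.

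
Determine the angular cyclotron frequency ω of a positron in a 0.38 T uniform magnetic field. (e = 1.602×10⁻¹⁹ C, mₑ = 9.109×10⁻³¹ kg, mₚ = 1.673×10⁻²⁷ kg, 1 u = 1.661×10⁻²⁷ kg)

ω = |q|B/m.
ω = (1.602×10⁻¹⁹)(0.38)/9.109×10⁻³¹ ≈ 6.7×10¹⁰ rad/s.

ω ≈ 6.7×10¹⁰ rad/s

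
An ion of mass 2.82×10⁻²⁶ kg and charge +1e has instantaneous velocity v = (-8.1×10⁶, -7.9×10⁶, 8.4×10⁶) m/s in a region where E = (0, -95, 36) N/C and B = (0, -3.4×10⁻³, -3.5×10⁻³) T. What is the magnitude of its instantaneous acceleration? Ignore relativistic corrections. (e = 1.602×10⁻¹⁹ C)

|a| ≈ 3.91×10¹¹ m/s²

v×B = (5.62×10⁴, -2.84×10⁴, 2.75×10⁴) N/C.
E + v×B = (5.62×10⁴, -2.84×10⁴, 2.76×10⁴) N/C.
F = q(E + v×B) = (1.602×10⁻¹⁹ C)·(5.62×10⁴, -2.84×10⁴, 2.76×10⁴) = (9.00×10⁻¹⁵, -4.56×10⁻¹⁵, 4.42×10⁻¹⁵) N.
|a| = |F|/m = 1.102×10⁻¹⁴/2.82×10⁻²⁶ ≈ 3.91×10¹¹ m/s².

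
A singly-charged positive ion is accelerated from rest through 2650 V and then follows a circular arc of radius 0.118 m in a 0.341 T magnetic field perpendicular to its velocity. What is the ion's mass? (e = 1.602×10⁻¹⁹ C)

m ≈ 4.89×10⁻²⁶ kg

Combine |q|V = ½mv² and r = mv/(|q|B): eliminate v to get m = qB²r²/(2V).
m = (1.602×10⁻¹⁹)(0.341)²(0.118)²/(2·2650) ≈ 4.89×10⁻²⁶ kg.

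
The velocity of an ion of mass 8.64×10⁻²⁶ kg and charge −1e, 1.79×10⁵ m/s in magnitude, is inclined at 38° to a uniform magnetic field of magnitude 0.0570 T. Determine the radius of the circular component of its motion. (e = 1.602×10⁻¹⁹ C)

r ≈ 1.04 m

v⊥ = v sinθ = 1.79×10⁵·sin38° ≈ 1.102×10⁵ m/s.
r = m v⊥/(|q|B) = (8.64×10⁻²⁶)(1.102×10⁵)/((1.602×10⁻¹⁹)(0.0570)) ≈ 1.04 m.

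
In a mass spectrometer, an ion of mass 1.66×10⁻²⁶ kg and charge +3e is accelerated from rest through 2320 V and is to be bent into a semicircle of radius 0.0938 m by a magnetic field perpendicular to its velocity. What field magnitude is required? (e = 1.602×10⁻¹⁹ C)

B ≈ 0.135 T

v = √(2|q|V/m) = √(2·4.806×10⁻¹⁹·2320/1.66×10⁻²⁶) ≈ 3.665×10⁵ m/s.
B = mv/(|q|r) = (1.66×10⁻²⁶)(3.665×10⁵)/((4.806×10⁻¹⁹)(0.0938)) ≈ 0.135 T.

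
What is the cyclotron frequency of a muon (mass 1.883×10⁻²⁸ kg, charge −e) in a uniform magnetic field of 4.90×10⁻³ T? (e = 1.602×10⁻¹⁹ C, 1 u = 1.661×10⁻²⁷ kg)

f = |q|B/(2πm).
f = (1.602×10⁻¹⁹)(4.90×10⁻³)/(2π·1.883×10⁻²⁸) ≈ 6.63×10⁵ Hz.

f ≈ 6.63×10⁵ Hz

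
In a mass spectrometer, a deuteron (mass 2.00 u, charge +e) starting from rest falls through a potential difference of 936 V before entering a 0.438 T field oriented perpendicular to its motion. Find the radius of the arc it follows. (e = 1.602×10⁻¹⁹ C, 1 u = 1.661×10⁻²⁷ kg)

Acceleration: |q|V = ½mv² ⇒ v = √(2|q|V/m) = √(2·1.602×10⁻¹⁹·936/3.322×10⁻²⁷) ≈ 3.005×10⁵ m/s.
In the field: r = mv/(|q|B) = (3.322×10⁻²⁷)(3.005×10⁵)/((1.602×10⁻¹⁹)(0.438)) ≈ 0.0142 m.

r ≈ 0.0142 m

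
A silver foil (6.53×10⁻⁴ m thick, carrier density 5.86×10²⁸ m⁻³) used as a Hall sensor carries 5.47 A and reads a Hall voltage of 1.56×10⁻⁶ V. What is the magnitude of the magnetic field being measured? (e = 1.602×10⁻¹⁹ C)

B ≈ 1.75 T

From V_H = IB/(n e t), B = V_H n e t / I.
B = (1.56×10⁻⁶)(5.86×10²⁸)(1.602×10⁻¹⁹)(6.53×10⁻⁴)/5.47 ≈ 1.75 T.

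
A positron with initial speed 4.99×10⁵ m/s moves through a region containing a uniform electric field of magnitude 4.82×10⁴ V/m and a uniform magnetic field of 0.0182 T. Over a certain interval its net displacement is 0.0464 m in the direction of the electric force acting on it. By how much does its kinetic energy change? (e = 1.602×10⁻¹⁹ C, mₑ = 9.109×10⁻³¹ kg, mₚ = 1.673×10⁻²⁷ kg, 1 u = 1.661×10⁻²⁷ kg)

ΔKE ≈ 3.58×10⁻¹⁶ J

The magnetic force is always ⟂ v and does no work; only the electric force changes KE.
ΔKE = F_E · d = |q|E d = (1.602×10⁻¹⁹)(4.82×10⁴)(0.0464) ≈ 3.58×10⁻¹⁶ J.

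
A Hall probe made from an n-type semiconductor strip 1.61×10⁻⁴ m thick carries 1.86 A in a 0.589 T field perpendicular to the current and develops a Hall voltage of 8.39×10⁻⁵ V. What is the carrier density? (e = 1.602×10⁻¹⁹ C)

n ≈ 5.06×10²⁶ m⁻³

From V_H = IB/(n e t), n = IB/(V_H e t).
n = (1.86)(0.589)/((8.39×10⁻⁵)(1.602×10⁻¹⁹)(1.61×10⁻⁴)) ≈ 5.06×10²⁶ m⁻³.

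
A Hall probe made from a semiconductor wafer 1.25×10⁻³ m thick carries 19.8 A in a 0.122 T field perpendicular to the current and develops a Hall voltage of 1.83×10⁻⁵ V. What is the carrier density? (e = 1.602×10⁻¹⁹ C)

n ≈ 6.59×10²⁶ m⁻³

From V_H = IB/(n e t), n = IB/(V_H e t).
n = (19.8)(0.122)/((1.83×10⁻⁵)(1.602×10⁻¹⁹)(1.25×10⁻³)) ≈ 6.59×10²⁶ m⁻³.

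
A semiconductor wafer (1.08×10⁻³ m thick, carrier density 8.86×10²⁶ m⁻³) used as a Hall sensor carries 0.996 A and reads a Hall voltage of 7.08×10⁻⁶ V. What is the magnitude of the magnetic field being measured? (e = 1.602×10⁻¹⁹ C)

From V_H = IB/(n e t), B = V_H n e t / I.
B = (7.08×10⁻⁶)(8.86×10²⁶)(1.602×10⁻¹⁹)(1.08×10⁻³)/0.996 ≈ 1.09 T.

B ≈ 1.09 T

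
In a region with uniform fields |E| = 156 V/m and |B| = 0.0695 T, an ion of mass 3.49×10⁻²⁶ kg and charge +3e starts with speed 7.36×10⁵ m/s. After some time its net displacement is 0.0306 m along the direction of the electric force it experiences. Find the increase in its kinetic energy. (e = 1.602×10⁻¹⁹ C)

ΔKE ≈ 2.29×10⁻¹⁸ J

The magnetic force is always ⟂ v and does no work; only the electric force changes KE.
ΔKE = F_E · d = |q|E d = (4.806×10⁻¹⁹)(156)(0.0306) ≈ 2.29×10⁻¹⁸ J.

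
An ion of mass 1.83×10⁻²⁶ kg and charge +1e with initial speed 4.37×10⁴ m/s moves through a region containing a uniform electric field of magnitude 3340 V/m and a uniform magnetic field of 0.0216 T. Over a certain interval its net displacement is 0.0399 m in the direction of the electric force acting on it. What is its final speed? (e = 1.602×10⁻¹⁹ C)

v_f ≈ 6.51×10⁴ m/s

B does no work; ΔKE = |q|E d.
½mv_f² = ½mv₀² + |q|Ed = ½(1.83×10⁻²⁶)(4.37×10⁴)² + (1.602×10⁻¹⁹)(3340)(0.0399) ≈ 1.747×10⁻¹⁷ J + 2.135×10⁻¹⁷ J ≈ 3.882×10⁻¹⁷ J.
v_f = √(2·3.882×10⁻¹⁷/1.83×10⁻²⁶) ≈ 6.51×10⁴ m/s.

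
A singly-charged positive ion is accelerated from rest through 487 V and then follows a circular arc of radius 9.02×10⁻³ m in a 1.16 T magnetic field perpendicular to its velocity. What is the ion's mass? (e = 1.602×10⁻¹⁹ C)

m ≈ 1.80×10⁻²⁶ kg

Combine |q|V = ½mv² and r = mv/(|q|B): eliminate v to get m = qB²r²/(2V).
m = (1.602×10⁻¹⁹)(1.16)²(9.02×10⁻³)²/(2·487) ≈ 1.80×10⁻²⁶ kg.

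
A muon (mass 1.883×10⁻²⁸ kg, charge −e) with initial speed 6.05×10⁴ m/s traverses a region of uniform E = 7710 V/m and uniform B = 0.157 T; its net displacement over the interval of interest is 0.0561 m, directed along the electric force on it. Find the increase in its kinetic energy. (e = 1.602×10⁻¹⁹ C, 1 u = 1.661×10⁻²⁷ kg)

ΔKE ≈ 6.93×10⁻¹⁷ J

The magnetic force is always ⟂ v and does no work; only the electric force changes KE.
ΔKE = F_E · d = |q|E d = (1.602×10⁻¹⁹)(7710)(0.0561) ≈ 6.93×10⁻¹⁷ J.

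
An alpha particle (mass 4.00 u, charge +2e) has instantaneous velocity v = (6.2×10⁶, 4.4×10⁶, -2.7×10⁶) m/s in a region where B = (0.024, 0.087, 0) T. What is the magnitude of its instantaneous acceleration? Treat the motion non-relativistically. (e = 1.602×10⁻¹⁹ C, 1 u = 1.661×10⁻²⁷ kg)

|a| ≈ 2.40×10¹³ m/s²

v×B = (2.35×10⁵, -6.48×10⁴, 4.34×10⁵) N/C.
F = q v×B = (3.204×10⁻¹⁹ C)·(2.35×10⁵, -6.48×10⁴, 4.34×10⁵) = (7.53×10⁻¹⁴, -2.08×10⁻¹⁴, 1.39×10⁻¹³) N.
|a| = |F|/m = 1.594×10⁻¹³/6.644×10⁻²⁷ ≈ 2.40×10¹³ m/s².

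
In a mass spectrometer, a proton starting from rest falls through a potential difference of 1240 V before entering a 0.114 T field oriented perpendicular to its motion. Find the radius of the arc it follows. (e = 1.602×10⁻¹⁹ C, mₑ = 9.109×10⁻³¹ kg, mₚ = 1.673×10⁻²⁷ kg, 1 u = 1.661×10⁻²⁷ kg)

Acceleration: |q|V = ½mv² ⇒ v = √(2|q|V/m) = √(2·1.602×10⁻¹⁹·1240/1.673×10⁻²⁷) ≈ 4.873×10⁵ m/s.
In the field: r = mv/(|q|B) = (1.673×10⁻²⁷)(4.873×10⁵)/((1.602×10⁻¹⁹)(0.114)) ≈ 0.0446 m.

r ≈ 0.0446 m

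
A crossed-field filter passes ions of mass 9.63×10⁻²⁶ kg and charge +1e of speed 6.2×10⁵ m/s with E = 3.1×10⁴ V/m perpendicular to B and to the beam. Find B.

B = 0.050 T

Balance of forces in the selector: qE = qvB ⇒ B = E/v.
B = 3.1×10⁴/6.2×10⁵ = 0.050 T.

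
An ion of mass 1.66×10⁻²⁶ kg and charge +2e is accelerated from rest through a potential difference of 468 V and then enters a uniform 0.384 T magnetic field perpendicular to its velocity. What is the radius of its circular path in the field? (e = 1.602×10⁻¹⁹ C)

r ≈ 0.0181 m

Acceleration: |q|V = ½mv² ⇒ v = √(2|q|V/m) = √(2·3.204×10⁻¹⁹·468/1.66×10⁻²⁶) ≈ 1.344×10⁵ m/s.
In the field: r = mv/(|q|B) = (1.66×10⁻²⁶)(1.344×10⁵)/((3.204×10⁻¹⁹)(0.384)) ≈ 0.0181 m.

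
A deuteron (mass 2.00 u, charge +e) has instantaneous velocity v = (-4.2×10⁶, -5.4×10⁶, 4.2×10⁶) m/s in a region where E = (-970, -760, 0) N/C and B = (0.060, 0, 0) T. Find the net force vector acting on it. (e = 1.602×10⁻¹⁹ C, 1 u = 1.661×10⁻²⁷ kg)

F ≈ (-1.55×10⁻¹⁶, 4.02×10⁻¹⁴, 5.19×10⁻¹⁴) N

v×B = (0, 2.52×10⁵, 3.24×10⁵) N/C.
E + v×B = (-970, 2.51×10⁵, 3.24×10⁵) N/C.
F = q(E + v×B) = (1.602×10⁻¹⁹ C)·(-970, 2.51×10⁵, 3.24×10⁵) = (-1.55×10⁻¹⁶, 4.02×10⁻¹⁴, 5.19×10⁻¹⁴) N.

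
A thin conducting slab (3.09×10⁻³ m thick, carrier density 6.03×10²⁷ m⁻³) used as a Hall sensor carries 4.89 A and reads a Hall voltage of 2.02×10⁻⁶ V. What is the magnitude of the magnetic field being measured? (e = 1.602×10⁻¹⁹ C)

B ≈ 1.23 T

From V_H = IB/(n e t), B = V_H n e t / I.
B = (2.02×10⁻⁶)(6.03×10²⁷)(1.602×10⁻¹⁹)(3.09×10⁻³)/4.89 ≈ 1.23 T.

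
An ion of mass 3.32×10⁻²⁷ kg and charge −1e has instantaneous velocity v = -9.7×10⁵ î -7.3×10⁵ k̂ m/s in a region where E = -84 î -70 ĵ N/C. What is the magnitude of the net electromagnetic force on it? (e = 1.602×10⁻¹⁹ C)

Only an electric field acts, so F = qE = (−1.602×10⁻¹⁹ C)·(-84.0, -70.0, 0) = (1.35×10⁻¹⁷, 1.12×10⁻¹⁷, 0) N.
|F| = 1.75×10⁻¹⁷ N.

|F| ≈ 1.75×10⁻¹⁷ N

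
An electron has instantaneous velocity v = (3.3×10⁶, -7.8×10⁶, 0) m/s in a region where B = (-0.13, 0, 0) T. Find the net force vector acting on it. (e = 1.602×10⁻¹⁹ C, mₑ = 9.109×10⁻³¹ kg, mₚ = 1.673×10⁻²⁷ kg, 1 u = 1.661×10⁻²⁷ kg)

v×B = (0, 0, -1.01×10⁶) N/C.
F = q v×B = (−1.602×10⁻¹⁹ C)·(0, 0, -1.01×10⁶) = (0, 0, 1.62×10⁻¹³) N.

F ≈ (0, 0, 1.62×10⁻¹³) N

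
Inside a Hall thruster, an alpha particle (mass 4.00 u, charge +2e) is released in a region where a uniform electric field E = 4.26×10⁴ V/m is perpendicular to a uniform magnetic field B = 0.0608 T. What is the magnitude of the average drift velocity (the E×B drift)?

v_d ≈ 7.01×10⁵ m/s

The steady drift has the magnetic force balancing the electric force, so v_d = E/B.
v_d = 4.26×10⁴/0.0608 = 7.01×10⁵ m/s.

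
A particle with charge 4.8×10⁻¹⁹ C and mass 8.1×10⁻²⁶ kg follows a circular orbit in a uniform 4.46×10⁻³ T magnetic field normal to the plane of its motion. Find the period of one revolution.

T ≈ 2.38×10⁻⁴ s

The cyclotron period depends only on m, q, B: T = 2πm/(|q|B).
T = 2π(8.1×10⁻²⁶)/((4.8×10⁻¹⁹)(4.46×10⁻³)) ≈ 2.38×10⁻⁴ s.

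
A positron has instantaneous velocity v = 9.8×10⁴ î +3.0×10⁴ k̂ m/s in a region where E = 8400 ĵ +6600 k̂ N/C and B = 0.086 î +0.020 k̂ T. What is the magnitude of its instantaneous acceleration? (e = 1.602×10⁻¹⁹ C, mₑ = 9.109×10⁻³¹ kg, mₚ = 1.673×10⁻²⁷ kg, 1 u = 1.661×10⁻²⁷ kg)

|a| ≈ 1.97×10¹⁵ m/s²

v×B = (0, 620, 0) N/C.
E + v×B = (0, 9020, 6600) N/C.
F = q(E + v×B) = (1.602×10⁻¹⁹ C)·(0, 9020, 6600) = (0, 1.45×10⁻¹⁵, 1.06×10⁻¹⁵) N.
|a| = |F|/m = 1.791×10⁻¹⁵/9.109×10⁻³¹ ≈ 1.97×10¹⁵ m/s².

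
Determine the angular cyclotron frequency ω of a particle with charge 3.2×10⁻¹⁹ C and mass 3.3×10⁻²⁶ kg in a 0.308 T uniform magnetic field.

ω = |q|B/m.
ω = (3.2×10⁻¹⁹)(0.308)/3.3×10⁻²⁶ ≈ 2.99×10⁶ rad/s.

ω ≈ 2.99×10⁶ rad/s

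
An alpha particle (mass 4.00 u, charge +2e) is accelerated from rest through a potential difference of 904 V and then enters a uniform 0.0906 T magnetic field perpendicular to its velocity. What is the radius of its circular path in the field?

Acceleration: |q|V = ½mv² ⇒ v = √(2|q|V/m) = √(2·3.204×10⁻¹⁹·904/6.644×10⁻²⁷) ≈ 2.953×10⁵ m/s.
In the field: r = mv/(|q|B) = (6.644×10⁻²⁷)(2.953×10⁵)/((3.204×10⁻¹⁹)(0.0906)) ≈ 0.0676 m.

r ≈ 0.0676 m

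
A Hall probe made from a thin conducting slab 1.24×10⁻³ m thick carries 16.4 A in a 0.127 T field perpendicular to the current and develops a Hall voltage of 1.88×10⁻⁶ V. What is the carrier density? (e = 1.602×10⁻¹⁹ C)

From V_H = IB/(n e t), n = IB/(V_H e t).
n = (16.4)(0.127)/((1.88×10⁻⁶)(1.602×10⁻¹⁹)(1.24×10⁻³)) ≈ 5.58×10²⁷ m⁻³.

n ≈ 5.58×10²⁷ m⁻³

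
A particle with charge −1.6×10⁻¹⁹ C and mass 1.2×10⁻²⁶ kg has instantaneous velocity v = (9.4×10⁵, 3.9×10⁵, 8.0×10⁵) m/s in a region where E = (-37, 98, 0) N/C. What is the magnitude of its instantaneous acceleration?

Only an electric field acts, so F = qE = (−1.6×10⁻¹⁹ C)·(-37.0, 98.0, 0) = (5.92×10⁻¹⁸, -1.57×10⁻¹⁷, 0) N.
|a| = |F|/m = 1.676×10⁻¹⁷/1.2×10⁻²⁶ ≈ 1.40×10⁹ m/s².

|a| ≈ 1.40×10⁹ m/s²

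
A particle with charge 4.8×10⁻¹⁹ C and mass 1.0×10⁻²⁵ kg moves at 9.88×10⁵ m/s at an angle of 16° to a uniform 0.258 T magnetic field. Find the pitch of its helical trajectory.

v∥ = v cosθ = 9.88×10⁵·cos16° ≈ 9.497×10⁵ m/s.
T = 2πm/(|q|B) = 2π(1.0×10⁻²⁵)/((4.8×10⁻¹⁹)(0.258)) ≈ 5.074×10⁻⁶ s.
pitch = v∥ T = (9.497×10⁵)(5.074×10⁻⁶) ≈ 4.82 m.

p ≈ 4.82 m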